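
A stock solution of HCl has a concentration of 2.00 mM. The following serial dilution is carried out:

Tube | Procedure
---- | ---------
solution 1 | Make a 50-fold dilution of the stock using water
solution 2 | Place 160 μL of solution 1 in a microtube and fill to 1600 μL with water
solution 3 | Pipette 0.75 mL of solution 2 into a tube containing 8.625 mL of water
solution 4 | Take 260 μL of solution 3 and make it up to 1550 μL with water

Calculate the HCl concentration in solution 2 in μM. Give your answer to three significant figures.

4.00 μM

Step 1: 50-fold → factor 50
Step 2: 160 μL brought to 1600 μL → factor 1600/160 = 10
Dilution factor through solution 2 = 50 × 10 = 500
[solution 2] = 2.00 mM / 500 = 0.004000 mM = 4.00 μM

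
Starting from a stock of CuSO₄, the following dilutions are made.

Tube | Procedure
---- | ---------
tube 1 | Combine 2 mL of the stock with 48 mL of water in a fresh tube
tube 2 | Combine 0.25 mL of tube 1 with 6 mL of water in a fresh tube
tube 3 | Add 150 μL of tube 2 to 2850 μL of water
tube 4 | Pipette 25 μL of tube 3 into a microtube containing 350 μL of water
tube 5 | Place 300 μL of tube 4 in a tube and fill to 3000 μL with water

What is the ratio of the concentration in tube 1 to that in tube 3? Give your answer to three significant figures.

Step 1: 2 mL + 48 mL = 50 mL total → factor 50/2 = 25
Step 2: 0.25 mL + 6 mL = 6.25 mL total → factor 6.25/0.25 = 25
Step 3: 150 μL + 2850 μL = 3000 μL total → factor 3000/150 = 20
Dilution factor to tube 1 = 25; to tube 3 = 12500
[tube 1]/[tube 3] = (factor to tube 3)/(factor to tube 1) = 12500/25 = 500

500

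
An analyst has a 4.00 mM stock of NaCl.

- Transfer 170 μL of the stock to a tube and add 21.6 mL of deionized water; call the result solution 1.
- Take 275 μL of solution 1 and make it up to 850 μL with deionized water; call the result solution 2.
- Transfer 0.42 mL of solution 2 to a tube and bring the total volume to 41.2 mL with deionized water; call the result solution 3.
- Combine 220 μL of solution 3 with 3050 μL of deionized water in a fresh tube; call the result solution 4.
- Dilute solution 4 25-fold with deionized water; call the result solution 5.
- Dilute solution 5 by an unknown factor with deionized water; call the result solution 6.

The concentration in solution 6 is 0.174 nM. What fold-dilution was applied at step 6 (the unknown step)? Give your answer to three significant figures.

1.59-fold

Step 1: 170 μL + 21.6 mL = 21770 μL total → factor 21770/170 = 128.06
Step 2: 275 μL brought to 850 μL → factor 850/275 = 3.0909
Step 3: 0.42 mL brought to 41.2 mL → factor 41.2/0.42 = 98.095
Step 4: 220 μL + 3050 μL = 3270 μL total → factor 3270/220 = 14.864
Step 5: 25-fold → factor 25
Step 6: unknown factor x
Product of known-step factors = 1.4428 × 10^7
Overall factor = 4.00 mM / (0.174 nM) = 2.2989 × 10^7
x = 2.2989 × 10^7 / 1.4428 × 10^7 = 1.59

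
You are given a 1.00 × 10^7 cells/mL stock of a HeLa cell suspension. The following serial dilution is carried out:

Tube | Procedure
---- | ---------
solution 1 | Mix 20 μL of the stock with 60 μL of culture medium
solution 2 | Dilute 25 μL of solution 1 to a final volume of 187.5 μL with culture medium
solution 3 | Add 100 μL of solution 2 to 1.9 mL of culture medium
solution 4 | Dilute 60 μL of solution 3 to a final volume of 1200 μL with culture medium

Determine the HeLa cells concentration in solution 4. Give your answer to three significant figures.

833 cells/mL

Step 1: 20 μL + 60 μL = 80 μL total → factor 80/20 = 4
Step 2: 25 μL brought to 187.5 μL → factor 187.5/25 = 7.5
Step 3: 100 μL + 1.9 mL = 2000 μL total → factor 2000/100 = 20
Step 4: 60 μL brought to 1200 μL → factor 1200/60 = 20
Overall dilution factor = 4 × 7.5 × 20 × 20 = 12000
Final = 1.00 × 10^7 cells/mL / 12000 = 833 cells/mL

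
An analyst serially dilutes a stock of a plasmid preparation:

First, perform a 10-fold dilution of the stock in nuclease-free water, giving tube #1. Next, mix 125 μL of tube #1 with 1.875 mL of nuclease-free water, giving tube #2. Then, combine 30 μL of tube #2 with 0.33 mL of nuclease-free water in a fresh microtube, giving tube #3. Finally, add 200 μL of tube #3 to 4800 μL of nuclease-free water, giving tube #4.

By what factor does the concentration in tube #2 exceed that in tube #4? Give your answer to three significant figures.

Step 1: 10-fold → factor 10
Step 2: 125 μL + 1.875 mL = 2000 μL total → factor 2000/125 = 16
Step 3: 30 μL + 0.33 mL = 360 μL total → factor 360/30 = 12
Step 4: 200 μL + 4800 μL = 5000 μL total → factor 5000/200 = 25
Dilution factor to tube #2 = 160; to tube #4 = 48000
[tube #2]/[tube #4] = (factor to tube #4)/(factor to tube #2) = 48000/160 = 300

300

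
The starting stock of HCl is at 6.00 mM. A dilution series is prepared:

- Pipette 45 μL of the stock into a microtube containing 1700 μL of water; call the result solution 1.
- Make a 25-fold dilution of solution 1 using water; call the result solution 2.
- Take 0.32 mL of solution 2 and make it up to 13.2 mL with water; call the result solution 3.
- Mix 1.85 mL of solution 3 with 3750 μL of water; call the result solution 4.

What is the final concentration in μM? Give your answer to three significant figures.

Step 1: 45 μL + 1700 μL = 1745 μL total → factor 1745/45 = 38.778
Step 2: 25-fold → factor 25
Step 3: 0.32 mL brought to 13.2 mL → factor 13.2/0.32 = 41.25
Step 4: 1.85 mL + 3750 μL = 5.6 mL total → factor 5.6/1.85 = 3.027
Overall dilution factor = 38.778 × 25 × 41.25 × 3.027 = 1.2105 × 10^5
Final = 6.00 mM / 1.2105 × 10^5 = 4.957 × 10^-5 mM = 0.0496 μM

0.0496 μM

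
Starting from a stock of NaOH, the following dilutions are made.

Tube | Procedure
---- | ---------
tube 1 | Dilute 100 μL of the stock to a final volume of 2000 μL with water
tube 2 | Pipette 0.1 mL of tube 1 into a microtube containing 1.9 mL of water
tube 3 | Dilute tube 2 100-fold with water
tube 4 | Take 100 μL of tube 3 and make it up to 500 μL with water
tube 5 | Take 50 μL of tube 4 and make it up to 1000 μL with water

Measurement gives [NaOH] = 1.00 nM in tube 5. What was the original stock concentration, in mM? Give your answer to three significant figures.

4.00 mM

Step 1: 100 μL brought to 2000 μL → factor 2000/100 = 20
Step 2: 0.1 mL + 1.9 mL = 2 mL total → factor 2/0.1 = 20
Step 3: 100-fold → factor 100
Step 4: 100 μL brought to 500 μL → factor 500/100 = 5
Step 5: 50 μL brought to 1000 μL → factor 1000/50 = 20
Overall dilution factor = 20 × 20 × 100 × 5 × 20 = 4 × 10^6
Stock = 1.00 nM × 4 × 10^6 = 4.000 × 10^6 nM = 4.00 mM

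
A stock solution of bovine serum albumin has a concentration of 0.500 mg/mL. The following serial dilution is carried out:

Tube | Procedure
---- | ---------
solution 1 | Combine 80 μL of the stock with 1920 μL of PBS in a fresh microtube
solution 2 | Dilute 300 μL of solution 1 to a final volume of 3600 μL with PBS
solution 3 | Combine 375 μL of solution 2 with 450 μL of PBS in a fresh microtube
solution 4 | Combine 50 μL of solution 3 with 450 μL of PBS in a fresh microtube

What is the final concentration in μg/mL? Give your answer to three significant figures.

Step 1: 80 μL + 1920 μL = 2000 μL total → factor 2000/80 = 25
Step 2: 300 μL brought to 3600 μL → factor 3600/300 = 12
Step 3: 375 μL + 450 μL = 825 μL total → factor 825/375 = 2.2
Step 4: 50 μL + 450 μL = 500 μL total → factor 500/50 = 10
Overall dilution factor = 25 × 12 × 2.2 × 10 = 6600
Final = 0.500 mg/mL / 6600 = 7.576 × 10^-5 mg/mL = 0.0758 μg/mL

0.0758 μg/mL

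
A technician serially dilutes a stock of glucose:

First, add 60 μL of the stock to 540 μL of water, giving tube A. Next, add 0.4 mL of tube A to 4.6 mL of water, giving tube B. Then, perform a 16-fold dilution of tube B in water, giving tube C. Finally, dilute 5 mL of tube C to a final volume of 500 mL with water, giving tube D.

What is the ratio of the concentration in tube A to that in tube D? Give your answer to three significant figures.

2.00 × 10^4

Step 1: 60 μL + 540 μL = 600 μL total → factor 600/60 = 10
Step 2: 0.4 mL + 4.6 mL = 5 mL total → factor 5/0.4 = 12.5
Step 3: 16-fold → factor 16
Step 4: 5 mL brought to 500 mL → factor 500/5 = 100
Dilution factor to tube A = 10; to tube D = 2 × 10^5
[tube A]/[tube D] = (factor to tube D)/(factor to tube A) = 2 × 10^5/10 = 2.00 × 10^4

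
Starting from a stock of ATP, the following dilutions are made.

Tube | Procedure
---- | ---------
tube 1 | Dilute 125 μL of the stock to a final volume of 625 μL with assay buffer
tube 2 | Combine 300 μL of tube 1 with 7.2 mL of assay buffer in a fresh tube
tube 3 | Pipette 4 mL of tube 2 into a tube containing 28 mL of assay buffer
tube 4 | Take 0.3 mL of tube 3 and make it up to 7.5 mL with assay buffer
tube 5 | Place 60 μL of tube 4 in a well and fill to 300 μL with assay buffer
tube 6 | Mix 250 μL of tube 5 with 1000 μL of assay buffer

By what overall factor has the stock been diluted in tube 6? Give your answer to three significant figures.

Step 1: 125 μL brought to 625 μL → factor 625/125 = 5
Step 2: 300 μL + 7.2 mL = 7500 μL total → factor 7500/300 = 25
Step 3: 4 mL + 28 mL = 32 mL total → factor 32/4 = 8
Step 4: 0.3 mL brought to 7.5 mL → factor 7.5/0.3 = 25
Step 5: 60 μL brought to 300 μL → factor 300/60 = 5
Step 6: 250 μL + 1000 μL = 1250 μL total → factor 1250/250 = 5
Overall dilution factor = 5 × 25 × 8 × 25 × 5 × 5 = 6.25 × 10^5

6.25 × 10^5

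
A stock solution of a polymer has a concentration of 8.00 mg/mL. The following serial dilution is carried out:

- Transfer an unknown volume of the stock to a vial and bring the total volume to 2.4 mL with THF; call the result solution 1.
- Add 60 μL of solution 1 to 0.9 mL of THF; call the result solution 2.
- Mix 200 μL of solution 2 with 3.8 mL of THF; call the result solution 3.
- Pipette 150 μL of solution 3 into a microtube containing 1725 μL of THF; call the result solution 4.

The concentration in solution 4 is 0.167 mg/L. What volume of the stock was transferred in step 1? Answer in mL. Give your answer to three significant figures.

0.200 mL

Step 1: v brought to 2.4 mL → factor = 2.4 mL/v
Step 2: 60 μL + 0.9 mL = 960 μL total → factor 960/60 = 16
Step 3: 200 μL + 3.8 mL = 4000 μL total → factor 4000/200 = 20
Step 4: 150 μL + 1725 μL = 1875 μL total → factor 1875/150 = 12.5
Product of known-step factors = 4000
Overall factor = 8.00 mg/mL / (0.167 mg/L) = 47904
Step-1 factor = 47904 / 4000 = 11.976
v = 2.4 mL / 11.976 = 0.200 mL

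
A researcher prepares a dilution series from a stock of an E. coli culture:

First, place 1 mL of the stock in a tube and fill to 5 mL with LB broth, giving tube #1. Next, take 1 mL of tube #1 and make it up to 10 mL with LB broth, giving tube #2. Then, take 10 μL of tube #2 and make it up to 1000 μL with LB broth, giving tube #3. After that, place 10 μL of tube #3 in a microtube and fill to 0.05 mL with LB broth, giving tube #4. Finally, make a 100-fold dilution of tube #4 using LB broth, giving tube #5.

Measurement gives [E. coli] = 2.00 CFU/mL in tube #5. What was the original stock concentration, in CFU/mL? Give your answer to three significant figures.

Step 1: 1 mL brought to 5 mL → factor 5/1 = 5
Step 2: 1 mL brought to 10 mL → factor 10/1 = 10
Step 3: 10 μL brought to 1000 μL → factor 1000/10 = 100
Step 4: 10 μL brought to 0.05 mL → factor 50/10 = 5
Step 5: 100-fold → factor 100
Overall dilution factor = 5 × 10 × 100 × 5 × 100 = 2.5 × 10^6
Stock = 2.00 CFU/mL × 2.5 × 10^6 = 5.00 × 10^6 CFU/mL

5.00 × 10^6 CFU/mL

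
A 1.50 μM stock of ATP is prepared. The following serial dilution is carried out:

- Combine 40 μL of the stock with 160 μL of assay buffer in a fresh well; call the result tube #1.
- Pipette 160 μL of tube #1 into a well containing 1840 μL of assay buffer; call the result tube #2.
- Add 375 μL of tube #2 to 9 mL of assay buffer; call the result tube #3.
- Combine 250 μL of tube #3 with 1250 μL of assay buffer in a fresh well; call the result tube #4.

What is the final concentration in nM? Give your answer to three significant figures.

Step 1: 40 μL + 160 μL = 200 μL total → factor 200/40 = 5
Step 2: 160 μL + 1840 μL = 2000 μL total → factor 2000/160 = 12.5
Step 3: 375 μL + 9 mL = 9375 μL total → factor 9375/375 = 25
Step 4: 250 μL + 1250 μL = 1500 μL total → factor 1500/250 = 6
Overall dilution factor = 5 × 12.5 × 25 × 6 = 9375
Final = 1.50 μM / 9375 = 0.0001600 μM = 0.160 nM

0.160 nM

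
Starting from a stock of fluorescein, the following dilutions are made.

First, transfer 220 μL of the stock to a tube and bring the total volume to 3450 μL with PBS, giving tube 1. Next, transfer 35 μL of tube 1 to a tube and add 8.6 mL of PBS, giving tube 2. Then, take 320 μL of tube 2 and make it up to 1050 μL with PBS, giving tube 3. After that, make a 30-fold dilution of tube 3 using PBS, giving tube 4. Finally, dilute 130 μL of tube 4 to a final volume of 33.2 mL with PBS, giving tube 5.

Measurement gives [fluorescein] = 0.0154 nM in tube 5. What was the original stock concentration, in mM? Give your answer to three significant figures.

Step 1: 220 μL brought to 3450 μL → factor 3450/220 = 15.682
Step 2: 35 μL + 8.6 mL = 8635 μL total → factor 8635/35 = 246.71
Step 3: 320 μL brought to 1050 μL → factor 1050/320 = 3.2812
Step 4: 30-fold → factor 30
Step 5: 130 μL brought to 33.2 mL → factor 33200/130 = 255.38
Overall dilution factor = 15.682 × 246.71 × 3.2812 × 30 × 255.38 = 9.7263 × 10^7
Stock = 0.0154 nM × 9.7263 × 10^7 = 1.498 × 10^6 nM = 1.50 mM

1.50 mM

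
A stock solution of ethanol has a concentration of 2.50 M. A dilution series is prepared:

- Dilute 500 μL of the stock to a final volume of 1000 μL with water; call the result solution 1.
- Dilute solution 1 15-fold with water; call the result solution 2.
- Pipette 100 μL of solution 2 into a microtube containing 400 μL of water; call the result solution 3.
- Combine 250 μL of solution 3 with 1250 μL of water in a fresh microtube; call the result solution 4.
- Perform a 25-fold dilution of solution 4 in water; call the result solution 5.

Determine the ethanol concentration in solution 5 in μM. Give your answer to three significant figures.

Step 1: 500 μL brought to 1000 μL → factor 1000/500 = 2
Step 2: 15-fold → factor 15
Step 3: 100 μL + 400 μL = 500 μL total → factor 500/100 = 5
Step 4: 250 μL + 1250 μL = 1500 μL total → factor 1500/250 = 6
Step 5: 25-fold → factor 25
Overall dilution factor = 2 × 15 × 5 × 6 × 25 = 22500
Final = 2.50 M / 22500 = 0.0001111 M = 111 μM

111 μM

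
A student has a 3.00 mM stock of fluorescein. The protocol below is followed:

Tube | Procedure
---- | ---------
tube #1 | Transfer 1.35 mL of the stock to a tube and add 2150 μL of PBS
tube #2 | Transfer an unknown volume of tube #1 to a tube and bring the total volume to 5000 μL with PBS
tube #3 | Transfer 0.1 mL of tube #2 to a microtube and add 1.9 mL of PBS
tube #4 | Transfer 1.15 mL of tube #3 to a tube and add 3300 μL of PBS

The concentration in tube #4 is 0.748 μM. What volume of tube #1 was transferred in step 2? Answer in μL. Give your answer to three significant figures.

250 μL

Step 1: 1.35 mL + 2150 μL = 3.5 mL total → factor 3.5/1.35 = 2.5926
Step 2: v brought to 5000 μL → factor = 5000 μL/v
Step 3: 0.1 mL + 1.9 mL = 2 mL total → factor 2/0.1 = 20
Step 4: 1.15 mL + 3300 μL = 4.45 mL total → factor 4.45/1.15 = 3.8696
Product of known-step factors = 200.64
Overall factor = 3.00 mM / (0.748 μM) = 4010.7
Step-2 factor = 4010.7 / 200.64 = 19.989
v = 5000 μL / 19.989 = 250 μL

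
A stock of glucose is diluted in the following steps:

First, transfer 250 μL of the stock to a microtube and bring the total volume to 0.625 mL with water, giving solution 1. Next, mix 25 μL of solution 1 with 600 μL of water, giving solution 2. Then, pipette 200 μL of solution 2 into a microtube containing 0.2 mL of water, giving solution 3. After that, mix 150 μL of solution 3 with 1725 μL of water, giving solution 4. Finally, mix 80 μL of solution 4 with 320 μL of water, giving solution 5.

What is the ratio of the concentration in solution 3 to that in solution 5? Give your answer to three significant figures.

Step 1: 250 μL brought to 0.625 mL → factor 625/250 = 2.5
Step 2: 25 μL + 600 μL = 625 μL total → factor 625/25 = 25
Step 3: 200 μL + 0.2 mL = 400 μL total → factor 400/200 = 2
Step 4: 150 μL + 1725 μL = 1875 μL total → factor 1875/150 = 12.5
Step 5: 80 μL + 320 μL = 400 μL total → factor 400/80 = 5
Dilution factor to solution 3 = 125; to solution 5 = 7812.5
[solution 3]/[solution 5] = (factor to solution 5)/(factor to solution 3) = 7812.5/125 = 62.5

62.5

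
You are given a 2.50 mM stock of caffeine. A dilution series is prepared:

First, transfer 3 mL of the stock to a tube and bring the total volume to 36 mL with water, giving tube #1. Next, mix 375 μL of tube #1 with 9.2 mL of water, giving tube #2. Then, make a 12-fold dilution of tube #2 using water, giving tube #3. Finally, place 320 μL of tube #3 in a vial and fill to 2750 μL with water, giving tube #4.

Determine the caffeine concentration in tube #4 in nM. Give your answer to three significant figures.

Step 1: 3 mL brought to 36 mL → factor 36/3 = 12
Step 2: 375 μL + 9.2 mL = 9575 μL total → factor 9575/375 = 25.533
Step 3: 12-fold → factor 12
Step 4: 320 μL brought to 2750 μL → factor 2750/320 = 8.5938
Overall dilution factor = 12 × 25.533 × 12 × 8.5938 = 31598
Final = 2.50 mM / 31598 = 7.912 × 10^-5 mM = 79.1 nM

79.1 nM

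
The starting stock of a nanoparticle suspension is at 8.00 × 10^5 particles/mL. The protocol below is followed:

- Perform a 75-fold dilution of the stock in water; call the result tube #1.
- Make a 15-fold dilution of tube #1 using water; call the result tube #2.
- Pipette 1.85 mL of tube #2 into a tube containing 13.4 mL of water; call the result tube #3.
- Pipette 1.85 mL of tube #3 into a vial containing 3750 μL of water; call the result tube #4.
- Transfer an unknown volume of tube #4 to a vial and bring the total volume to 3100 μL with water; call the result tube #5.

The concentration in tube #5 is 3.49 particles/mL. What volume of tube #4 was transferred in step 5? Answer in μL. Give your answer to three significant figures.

380 μL

Step 1: 75-fold → factor 75
Step 2: 15-fold → factor 15
Step 3: 1.85 mL + 13.4 mL = 15.25 mL total → factor 15.25/1.85 = 8.2432
Step 4: 1.85 mL + 3750 μL = 5.6 mL total → factor 5.6/1.85 = 3.027
Step 5: v brought to 3100 μL → factor = 3100 μL/v
Product of known-step factors = 28072
Overall factor = 8.00 × 10^5 particles/mL / (3.49 particles/mL) = 2.2923 × 10^5
Step-5 factor = 2.2923 × 10^5 / 28072 = 8.1658
v = 3100 μL / 8.1658 = 380 μL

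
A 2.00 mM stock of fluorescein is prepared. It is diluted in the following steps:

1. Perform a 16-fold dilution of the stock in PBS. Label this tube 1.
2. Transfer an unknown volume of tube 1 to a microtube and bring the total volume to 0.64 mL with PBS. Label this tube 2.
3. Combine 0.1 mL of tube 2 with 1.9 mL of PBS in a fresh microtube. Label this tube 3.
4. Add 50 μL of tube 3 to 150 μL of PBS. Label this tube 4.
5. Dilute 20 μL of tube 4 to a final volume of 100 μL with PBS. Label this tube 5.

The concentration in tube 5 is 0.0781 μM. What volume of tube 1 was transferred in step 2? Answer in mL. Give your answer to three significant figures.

0.160 mL

Step 1: 16-fold → factor 16
Step 2: v brought to 0.64 mL → factor = 0.64 mL/v
Step 3: 0.1 mL + 1.9 mL = 2 mL total → factor 2/0.1 = 20
Step 4: 50 μL + 150 μL = 200 μL total → factor 200/50 = 4
Step 5: 20 μL brought to 100 μL → factor 100/20 = 5
Product of known-step factors = 6400
Overall factor = 2.00 mM / (0.0781 μM) = 25608
Step-2 factor = 25608 / 6400 = 4.0013
v = 0.64 mL / 4.0013 = 0.160 mL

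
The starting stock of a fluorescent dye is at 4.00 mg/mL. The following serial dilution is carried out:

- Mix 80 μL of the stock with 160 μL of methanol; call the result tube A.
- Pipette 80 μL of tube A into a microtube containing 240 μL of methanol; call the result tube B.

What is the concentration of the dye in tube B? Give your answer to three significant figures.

0.333 mg/mL

Step 1: 80 μL + 160 μL = 240 μL total → factor 240/80 = 3
Step 2: 80 μL + 240 μL = 320 μL total → factor 320/80 = 4
Overall dilution factor = 3 × 4 = 12
Final = 4.00 mg/mL / 12 = 0.333 mg/mL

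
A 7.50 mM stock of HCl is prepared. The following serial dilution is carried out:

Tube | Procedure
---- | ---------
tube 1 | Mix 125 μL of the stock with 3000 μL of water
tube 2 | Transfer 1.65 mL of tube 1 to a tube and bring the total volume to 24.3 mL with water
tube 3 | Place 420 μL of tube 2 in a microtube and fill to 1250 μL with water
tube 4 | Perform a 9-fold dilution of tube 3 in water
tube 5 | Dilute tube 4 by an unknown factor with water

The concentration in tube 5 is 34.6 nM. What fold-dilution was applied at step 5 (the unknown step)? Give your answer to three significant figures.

22.0-fold

Step 1: 125 μL + 3000 μL = 3125 μL total → factor 3125/125 = 25
Step 2: 1.65 mL brought to 24.3 mL → factor 24.3/1.65 = 14.727
Step 3: 420 μL brought to 1250 μL → factor 1250/420 = 2.9762
Step 4: 9-fold → factor 9
Step 5: unknown factor x
Product of known-step factors = 9862
Overall factor = 7.50 mM / (34.6 nM) = 2.1676 × 10^5
x = 2.1676 × 10^5 / 9862 = 22.0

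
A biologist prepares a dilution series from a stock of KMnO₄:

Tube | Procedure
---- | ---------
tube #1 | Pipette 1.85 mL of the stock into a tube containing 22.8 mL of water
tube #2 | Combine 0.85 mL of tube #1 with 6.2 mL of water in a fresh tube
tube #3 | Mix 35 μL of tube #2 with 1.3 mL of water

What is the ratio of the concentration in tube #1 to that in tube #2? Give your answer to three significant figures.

Step 1: 1.85 mL + 22.8 mL = 24.65 mL total → factor 24.65/1.85 = 13.324
Step 2: 0.85 mL + 6.2 mL = 7.05 mL total → factor 7.05/0.85 = 8.2941
Dilution factor to tube #1 = 13.324; to tube #2 = 110.51
[tube #1]/[tube #2] = (factor to tube #2)/(factor to tube #1) = 110.51/13.324 = 8.29

8.29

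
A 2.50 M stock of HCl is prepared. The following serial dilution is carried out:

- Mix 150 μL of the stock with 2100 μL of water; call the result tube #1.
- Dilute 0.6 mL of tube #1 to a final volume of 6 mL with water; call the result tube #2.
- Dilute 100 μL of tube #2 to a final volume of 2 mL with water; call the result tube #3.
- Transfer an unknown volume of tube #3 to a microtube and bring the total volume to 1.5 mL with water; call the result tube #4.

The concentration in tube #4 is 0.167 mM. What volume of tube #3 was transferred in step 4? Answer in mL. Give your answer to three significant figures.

Step 1: 150 μL + 2100 μL = 2250 μL total → factor 2250/150 = 15
Step 2: 0.6 mL brought to 6 mL → factor 6/0.6 = 10
Step 3: 100 μL brought to 2 mL → factor 2000/100 = 20
Step 4: v brought to 1.5 mL → factor = 1.5 mL/v
Product of known-step factors = 3000
Overall factor = 2.50 M / (0.167 mM) = 14970
Step-4 factor = 14970 / 3000 = 4.99
v = 1.5 mL / 4.99 = 0.301 mL

0.301 mL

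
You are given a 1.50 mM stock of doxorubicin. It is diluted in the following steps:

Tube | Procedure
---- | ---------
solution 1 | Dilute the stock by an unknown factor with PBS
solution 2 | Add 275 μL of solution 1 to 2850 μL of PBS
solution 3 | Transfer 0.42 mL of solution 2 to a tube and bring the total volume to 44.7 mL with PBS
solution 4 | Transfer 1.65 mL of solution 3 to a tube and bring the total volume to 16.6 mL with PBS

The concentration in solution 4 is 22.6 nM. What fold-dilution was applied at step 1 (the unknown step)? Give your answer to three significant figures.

Step 1: unknown factor x
Step 2: 275 μL + 2850 μL = 3125 μL total → factor 3125/275 = 11.364
Step 3: 0.42 mL brought to 44.7 mL → factor 44.7/0.42 = 106.43
Step 4: 1.65 mL brought to 16.6 mL → factor 16.6/1.65 = 10.061
Product of known-step factors = 12167
Overall factor = 1.50 mM / (22.6 nM) = 66372
x = 66372 / 12167 = 5.45

5.45-fold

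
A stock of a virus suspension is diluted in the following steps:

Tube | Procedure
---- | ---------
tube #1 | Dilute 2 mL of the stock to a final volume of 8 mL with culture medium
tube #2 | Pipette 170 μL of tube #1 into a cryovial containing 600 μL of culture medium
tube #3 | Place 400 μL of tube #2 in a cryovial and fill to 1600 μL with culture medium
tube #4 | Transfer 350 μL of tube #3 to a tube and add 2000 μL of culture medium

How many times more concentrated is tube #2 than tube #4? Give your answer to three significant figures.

Step 1: 2 mL brought to 8 mL → factor 8/2 = 4
Step 2: 170 μL + 600 μL = 770 μL total → factor 770/170 = 4.5294
Step 3: 400 μL brought to 1600 μL → factor 1600/400 = 4
Step 4: 350 μL + 2000 μL = 2350 μL total → factor 2350/350 = 6.7143
Dilution factor to tube #2 = 18.118; to tube #4 = 486.59
[tube #2]/[tube #4] = (factor to tube #4)/(factor to tube #2) = 486.59/18.118 = 26.9

26.9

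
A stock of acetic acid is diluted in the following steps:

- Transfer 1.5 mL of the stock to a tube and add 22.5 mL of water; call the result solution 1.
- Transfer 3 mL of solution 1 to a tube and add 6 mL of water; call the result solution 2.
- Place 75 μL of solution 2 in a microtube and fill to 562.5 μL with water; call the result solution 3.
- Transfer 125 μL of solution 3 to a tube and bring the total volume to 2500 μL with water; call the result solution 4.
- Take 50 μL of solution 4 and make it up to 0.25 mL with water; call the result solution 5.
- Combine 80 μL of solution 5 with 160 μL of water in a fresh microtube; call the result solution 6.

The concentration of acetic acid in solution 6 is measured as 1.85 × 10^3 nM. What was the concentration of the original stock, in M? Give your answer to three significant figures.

Step 1: 1.5 mL + 22.5 mL = 24 mL total → factor 24/1.5 = 16
Step 2: 3 mL + 6 mL = 9 mL total → factor 9/3 = 3
Step 3: 75 μL brought to 562.5 μL → factor 562.5/75 = 7.5
Step 4: 125 μL brought to 2500 μL → factor 2500/125 = 20
Step 5: 50 μL brought to 0.25 mL → factor 250/50 = 5
Step 6: 80 μL + 160 μL = 240 μL total → factor 240/80 = 3
Overall dilution factor = 16 × 3 × 7.5 × 20 × 5 × 3 = 1.08 × 10^5
Stock = 1.85 × 10^3 nM × 1.08 × 10^5 = 1.998 × 10^8 nM = 0.200 M

0.200 M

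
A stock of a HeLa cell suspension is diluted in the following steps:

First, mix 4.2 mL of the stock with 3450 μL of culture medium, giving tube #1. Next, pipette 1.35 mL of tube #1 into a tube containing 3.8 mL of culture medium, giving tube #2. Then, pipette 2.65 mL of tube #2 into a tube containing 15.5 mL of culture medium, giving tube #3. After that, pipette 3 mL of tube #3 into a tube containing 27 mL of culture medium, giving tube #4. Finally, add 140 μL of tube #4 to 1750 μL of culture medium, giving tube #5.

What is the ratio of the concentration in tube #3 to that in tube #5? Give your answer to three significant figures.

135

Step 1: 4.2 mL + 3450 μL = 7.65 mL total → factor 7.65/4.2 = 1.8214
Step 2: 1.35 mL + 3.8 mL = 5.15 mL total → factor 5.15/1.35 = 3.8148
Step 3: 2.65 mL + 15.5 mL = 18.15 mL total → factor 18.15/2.65 = 6.8491
Step 4: 3 mL + 27 mL = 30 mL total → factor 30/3 = 10
Step 5: 140 μL + 1750 μL = 1890 μL total → factor 1890/140 = 13.5
Dilution factor to tube #3 = 47.59; to tube #5 = 6424.7
[tube #3]/[tube #5] = (factor to tube #5)/(factor to tube #3) = 6424.7/47.59 = 135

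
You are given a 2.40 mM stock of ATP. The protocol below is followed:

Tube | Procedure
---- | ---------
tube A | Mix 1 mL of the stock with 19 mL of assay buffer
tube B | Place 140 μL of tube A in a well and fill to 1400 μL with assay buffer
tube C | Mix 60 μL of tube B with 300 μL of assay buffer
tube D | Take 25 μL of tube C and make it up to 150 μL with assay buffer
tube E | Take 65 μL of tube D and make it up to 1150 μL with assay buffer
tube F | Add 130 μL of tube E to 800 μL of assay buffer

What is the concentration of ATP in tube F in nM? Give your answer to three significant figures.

2.63 nM

Step 1: 1 mL + 19 mL = 20 mL total → factor 20/1 = 20
Step 2: 140 μL brought to 1400 μL → factor 1400/140 = 10
Step 3: 60 μL + 300 μL = 360 μL total → factor 360/60 = 6
Step 4: 25 μL brought to 150 μL → factor 150/25 = 6
Step 5: 65 μL brought to 1150 μL → factor 1150/65 = 17.692
Step 6: 130 μL + 800 μL = 930 μL total → factor 930/130 = 7.1538
Overall dilution factor = 20 × 10 × 6 × 6 × 17.692 × 7.1538 = 9.1129 × 10^5
Final = 2.40 mM / 9.1129 × 10^5 = 2.634 × 10^-6 mM = 2.63 nM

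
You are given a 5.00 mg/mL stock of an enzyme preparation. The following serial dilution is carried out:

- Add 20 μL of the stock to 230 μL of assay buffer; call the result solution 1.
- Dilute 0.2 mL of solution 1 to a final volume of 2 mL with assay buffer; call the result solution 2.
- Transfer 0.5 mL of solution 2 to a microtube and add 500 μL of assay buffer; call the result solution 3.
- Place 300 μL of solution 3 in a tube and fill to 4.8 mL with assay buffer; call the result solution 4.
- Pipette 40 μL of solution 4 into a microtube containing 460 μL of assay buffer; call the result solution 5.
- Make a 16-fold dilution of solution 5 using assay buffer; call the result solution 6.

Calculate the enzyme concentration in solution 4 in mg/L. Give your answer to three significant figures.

Step 1: 20 μL + 230 μL = 250 μL total → factor 250/20 = 12.5
Step 2: 0.2 mL brought to 2 mL → factor 2/0.2 = 10
Step 3: 0.5 mL + 500 μL = 1 mL total → factor 1/0.5 = 2
Step 4: 300 μL brought to 4.8 mL → factor 4800/300 = 16
Dilution factor through solution 4 = 12.5 × 10 × 2 × 16 = 4000
[solution 4] = 5.00 mg/mL / 4000 = 0.001250 mg/mL = 1.25 mg/L

1.25 mg/L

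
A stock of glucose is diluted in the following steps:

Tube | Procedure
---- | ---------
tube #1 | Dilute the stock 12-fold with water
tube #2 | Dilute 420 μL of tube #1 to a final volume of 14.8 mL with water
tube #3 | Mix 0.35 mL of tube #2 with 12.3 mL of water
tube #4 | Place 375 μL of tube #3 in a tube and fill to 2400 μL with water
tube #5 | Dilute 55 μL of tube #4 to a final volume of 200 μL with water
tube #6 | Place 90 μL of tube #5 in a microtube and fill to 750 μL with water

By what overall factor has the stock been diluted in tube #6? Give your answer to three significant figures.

2.96 × 10^6

Step 1: 12-fold → factor 12
Step 2: 420 μL brought to 14.8 mL → factor 14800/420 = 35.238
Step 3: 0.35 mL + 12.3 mL = 12.65 mL total → factor 12.65/0.35 = 36.143
Step 4: 375 μL brought to 2400 μL → factor 2400/375 = 6.4
Step 5: 55 μL brought to 200 μL → factor 200/55 = 3.6364
Step 6: 90 μL brought to 750 μL → factor 750/90 = 8.3333
Overall dilution factor = 12 × 35.238 × 36.143 × 6.4 × 3.6364 × 8.3333 = 2.964 × 10^6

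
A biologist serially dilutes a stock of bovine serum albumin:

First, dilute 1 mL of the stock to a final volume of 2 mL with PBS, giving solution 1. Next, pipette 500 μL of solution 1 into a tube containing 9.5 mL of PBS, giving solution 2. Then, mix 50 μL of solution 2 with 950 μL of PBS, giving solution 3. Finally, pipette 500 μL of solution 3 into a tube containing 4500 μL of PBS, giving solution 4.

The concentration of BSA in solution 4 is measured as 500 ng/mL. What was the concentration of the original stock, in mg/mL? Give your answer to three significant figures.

Step 1: 1 mL brought to 2 mL → factor 2/1 = 2
Step 2: 500 μL + 9.5 mL = 10000 μL total → factor 10000/500 = 20
Step 3: 50 μL + 950 μL = 1000 μL total → factor 1000/50 = 20
Step 4: 500 μL + 4500 μL = 5000 μL total → factor 5000/500 = 10
Overall dilution factor = 2 × 20 × 20 × 10 = 8000
Stock = 500 ng/mL × 8000 = 4.000 × 10^6 ng/mL = 4.00 mg/mL

4.00 mg/mL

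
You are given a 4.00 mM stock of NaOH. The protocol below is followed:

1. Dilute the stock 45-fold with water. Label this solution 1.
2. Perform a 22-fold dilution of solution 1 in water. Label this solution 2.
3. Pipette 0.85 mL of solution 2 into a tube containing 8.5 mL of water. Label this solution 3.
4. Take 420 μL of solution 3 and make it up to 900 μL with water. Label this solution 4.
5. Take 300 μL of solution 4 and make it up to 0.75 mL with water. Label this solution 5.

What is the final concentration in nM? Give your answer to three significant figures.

Step 1: 45-fold → factor 45
Step 2: 22-fold → factor 22
Step 3: 0.85 mL + 8.5 mL = 9.35 mL total → factor 9.35/0.85 = 11
Step 4: 420 μL brought to 900 μL → factor 900/420 = 2.1429
Step 5: 300 μL brought to 0.75 mL → factor 750/300 = 2.5
Overall dilution factor = 45 × 22 × 11 × 2.1429 × 2.5 = 58339
Final = 4.00 mM / 58339 = 6.856 × 10^-5 mM = 68.6 nM

68.6 nM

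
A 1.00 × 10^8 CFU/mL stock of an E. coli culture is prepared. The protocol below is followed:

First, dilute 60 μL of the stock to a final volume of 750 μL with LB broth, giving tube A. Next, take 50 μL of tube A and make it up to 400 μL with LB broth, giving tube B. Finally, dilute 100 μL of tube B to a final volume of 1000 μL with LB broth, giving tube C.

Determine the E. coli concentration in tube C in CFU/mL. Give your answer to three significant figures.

1.00 × 10^5 CFU/mL

Step 1: 60 μL brought to 750 μL → factor 750/60 = 12.5
Step 2: 50 μL brought to 400 μL → factor 400/50 = 8
Step 3: 100 μL brought to 1000 μL → factor 1000/100 = 10
Overall dilution factor = 12.5 × 8 × 10 = 1000
Final = 1.00 × 10^8 CFU/mL / 1000 = 1.00 × 10^5 CFU/mL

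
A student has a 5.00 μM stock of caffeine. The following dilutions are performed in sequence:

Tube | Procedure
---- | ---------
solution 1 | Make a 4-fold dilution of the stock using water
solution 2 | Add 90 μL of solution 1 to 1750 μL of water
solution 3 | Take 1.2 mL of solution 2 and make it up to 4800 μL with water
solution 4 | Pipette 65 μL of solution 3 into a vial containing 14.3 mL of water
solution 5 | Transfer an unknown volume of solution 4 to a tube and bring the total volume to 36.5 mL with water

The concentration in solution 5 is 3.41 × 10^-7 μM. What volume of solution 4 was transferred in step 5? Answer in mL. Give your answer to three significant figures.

0.180 mL

Step 1: 4-fold → factor 4
Step 2: 90 μL + 1750 μL = 1840 μL total → factor 1840/90 = 20.444
Step 3: 1.2 mL brought to 4800 μL → factor 4.8/1.2 = 4
Step 4: 65 μL + 14.3 mL = 14365 μL total → factor 14365/65 = 221
Step 5: v brought to 36.5 mL → factor = 36.5 mL/v
Product of known-step factors = 72292
Overall factor = 5.00 μM / (3.41 × 10^-7 μM) = 1.4663 × 10^7
Step-5 factor = 1.4663 × 10^7 / 72292 = 202.83
v = 36.5 mL / 202.83 = 0.180 mL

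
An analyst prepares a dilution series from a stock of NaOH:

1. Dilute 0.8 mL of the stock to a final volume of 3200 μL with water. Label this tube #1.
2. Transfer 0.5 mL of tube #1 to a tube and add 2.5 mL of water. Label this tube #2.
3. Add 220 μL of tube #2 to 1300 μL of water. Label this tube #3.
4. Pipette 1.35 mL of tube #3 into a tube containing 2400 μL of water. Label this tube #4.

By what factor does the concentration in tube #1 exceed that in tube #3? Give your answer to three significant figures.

41.5

Step 1: 0.8 mL brought to 3200 μL → factor 3.2/0.8 = 4
Step 2: 0.5 mL + 2.5 mL = 3 mL total → factor 3/0.5 = 6
Step 3: 220 μL + 1300 μL = 1520 μL total → factor 1520/220 = 6.9091
Dilution factor to tube #1 = 4; to tube #3 = 165.82
[tube #1]/[tube #3] = (factor to tube #3)/(factor to tube #1) = 165.82/4 = 41.5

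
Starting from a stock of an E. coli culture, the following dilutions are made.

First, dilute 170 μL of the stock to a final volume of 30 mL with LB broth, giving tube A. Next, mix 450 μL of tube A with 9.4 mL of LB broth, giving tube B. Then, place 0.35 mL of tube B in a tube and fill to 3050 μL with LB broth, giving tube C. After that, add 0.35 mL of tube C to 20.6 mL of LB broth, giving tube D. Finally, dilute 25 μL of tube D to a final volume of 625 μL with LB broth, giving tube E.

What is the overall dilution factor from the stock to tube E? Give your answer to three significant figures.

5.04 × 10^7

Step 1: 170 μL brought to 30 mL → factor 30000/170 = 176.47
Step 2: 450 μL + 9.4 mL = 9850 μL total → factor 9850/450 = 21.889
Step 3: 0.35 mL brought to 3050 μL → factor 3.05/0.35 = 8.7143
Step 4: 0.35 mL + 20.6 mL = 20.95 mL total → factor 20.95/0.35 = 59.857
Step 5: 25 μL brought to 625 μL → factor 625/25 = 25
Overall dilution factor = 176.47 × 21.889 × 8.7143 × 59.857 × 25 = 5.0371 × 10^7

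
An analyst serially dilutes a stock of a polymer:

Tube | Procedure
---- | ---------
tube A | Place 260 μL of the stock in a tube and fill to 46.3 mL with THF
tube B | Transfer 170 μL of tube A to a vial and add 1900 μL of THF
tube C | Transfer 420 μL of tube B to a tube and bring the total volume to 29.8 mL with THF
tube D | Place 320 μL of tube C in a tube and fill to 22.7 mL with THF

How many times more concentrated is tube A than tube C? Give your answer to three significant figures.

864

Step 1: 260 μL brought to 46.3 mL → factor 46300/260 = 178.08
Step 2: 170 μL + 1900 μL = 2070 μL total → factor 2070/170 = 12.176
Step 3: 420 μL brought to 29.8 mL → factor 29800/420 = 70.952
Dilution factor to tube A = 178.08; to tube C = 1.5385 × 10^5
[tube A]/[tube C] = (factor to tube C)/(factor to tube A) = 1.5385 × 10^5/178.08 = 864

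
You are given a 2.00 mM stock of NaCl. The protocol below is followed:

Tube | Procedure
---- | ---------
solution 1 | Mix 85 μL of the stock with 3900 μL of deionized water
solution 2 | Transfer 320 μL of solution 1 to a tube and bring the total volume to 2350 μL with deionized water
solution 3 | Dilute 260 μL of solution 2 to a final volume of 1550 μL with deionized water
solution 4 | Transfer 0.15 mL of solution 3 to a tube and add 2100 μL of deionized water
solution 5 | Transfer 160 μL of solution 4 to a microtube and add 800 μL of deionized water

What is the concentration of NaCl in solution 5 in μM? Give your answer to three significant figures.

0.0108 μM

Step 1: 85 μL + 3900 μL = 3985 μL total → factor 3985/85 = 46.882
Step 2: 320 μL brought to 2350 μL → factor 2350/320 = 7.3438
Step 3: 260 μL brought to 1550 μL → factor 1550/260 = 5.9615
Step 4: 0.15 mL + 2100 μL = 2.25 mL total → factor 2.25/0.15 = 15
Step 5: 160 μL + 800 μL = 960 μL total → factor 960/160 = 6
Overall dilution factor = 46.882 × 7.3438 × 5.9615 × 15 × 6 = 1.8473 × 10^5
Final = 2.00 mM / 1.8473 × 10^5 = 1.083 × 10^-5 mM = 0.0108 μM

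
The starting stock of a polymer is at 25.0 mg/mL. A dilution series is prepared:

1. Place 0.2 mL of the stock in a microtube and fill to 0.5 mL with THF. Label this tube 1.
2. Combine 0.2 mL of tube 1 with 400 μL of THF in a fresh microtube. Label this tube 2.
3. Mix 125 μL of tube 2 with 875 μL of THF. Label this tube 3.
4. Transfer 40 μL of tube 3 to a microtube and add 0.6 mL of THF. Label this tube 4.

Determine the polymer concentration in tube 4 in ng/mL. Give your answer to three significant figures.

Step 1: 0.2 mL brought to 0.5 mL → factor 0.5/0.2 = 2.5
Step 2: 0.2 mL + 400 μL = 0.6 mL total → factor 0.6/0.2 = 3
Step 3: 125 μL + 875 μL = 1000 μL total → factor 1000/125 = 8
Step 4: 40 μL + 0.6 mL = 640 μL total → factor 640/40 = 16
Overall dilution factor = 2.5 × 3 × 8 × 16 = 960
Final = 25.0 mg/mL / 960 = 0.02604 mg/mL = 2.60 × 10^4 ng/mL

2.60 × 10^4 ng/mL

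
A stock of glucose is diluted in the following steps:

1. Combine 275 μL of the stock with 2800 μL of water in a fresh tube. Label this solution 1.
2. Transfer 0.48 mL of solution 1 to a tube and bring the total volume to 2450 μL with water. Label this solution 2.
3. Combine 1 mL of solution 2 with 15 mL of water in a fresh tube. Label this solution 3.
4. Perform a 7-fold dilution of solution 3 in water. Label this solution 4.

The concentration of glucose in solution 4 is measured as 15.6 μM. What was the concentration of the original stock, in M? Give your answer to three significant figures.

0.0997 M

Step 1: 275 μL + 2800 μL = 3075 μL total → factor 3075/275 = 11.182
Step 2: 0.48 mL brought to 2450 μL → factor 2.45/0.48 = 5.1042
Step 3: 1 mL + 15 mL = 16 mL total → factor 16/1 = 16
Step 4: 7-fold → factor 7
Overall dilution factor = 11.182 × 5.1042 × 16 × 7 = 6392.3
Stock = 15.6 μM × 6392.3 = 9.972 × 10^4 μM = 0.0997 M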